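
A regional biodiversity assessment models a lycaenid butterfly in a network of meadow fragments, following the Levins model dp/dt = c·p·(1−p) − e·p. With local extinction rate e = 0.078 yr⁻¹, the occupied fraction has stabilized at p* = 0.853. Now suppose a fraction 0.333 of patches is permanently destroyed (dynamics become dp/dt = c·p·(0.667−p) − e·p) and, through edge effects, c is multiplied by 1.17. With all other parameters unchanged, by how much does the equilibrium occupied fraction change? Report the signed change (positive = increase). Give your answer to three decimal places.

Balance c(1−p*) = e gives c = e/(1 − 0.85300) = 0.078/0.14700 = 0.53061.
New p* = 0.667 − e/c = 0.667 − 0.07800/0.62081 = 0.54136.
Δp* = 0.54136 − 0.85300 = -0.31164.

-0.312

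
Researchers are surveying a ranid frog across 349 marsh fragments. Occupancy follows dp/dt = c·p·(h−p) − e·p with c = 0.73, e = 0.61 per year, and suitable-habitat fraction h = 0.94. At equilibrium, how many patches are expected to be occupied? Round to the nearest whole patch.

p* = h − e/c = 0.94 − 0.8356 = 0.1044.
Expected occupied patches = N × p* = 349 × 0.1044 = 36.43 ≈ 36.

36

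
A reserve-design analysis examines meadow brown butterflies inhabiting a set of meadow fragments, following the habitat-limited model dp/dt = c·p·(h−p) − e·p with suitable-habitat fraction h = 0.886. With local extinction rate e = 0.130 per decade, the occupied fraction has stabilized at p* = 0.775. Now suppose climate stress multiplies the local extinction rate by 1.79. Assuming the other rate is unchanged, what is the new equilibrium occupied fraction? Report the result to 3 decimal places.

0.687

Balance c(h−p*) = e gives c = e/(0.886 − 0.77500) = 0.130/0.11100 = 1.17117.
New p* = 0.886 − e/c = 0.886 − 0.23270/1.17117 = 0.68731.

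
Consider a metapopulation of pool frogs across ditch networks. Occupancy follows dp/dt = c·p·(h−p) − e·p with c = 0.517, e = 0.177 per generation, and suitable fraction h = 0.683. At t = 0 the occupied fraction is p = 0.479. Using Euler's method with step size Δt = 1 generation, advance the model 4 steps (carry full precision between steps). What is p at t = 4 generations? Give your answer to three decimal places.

Update rule: p ← p + [c·p·(h−p) − e·p]·Δt with Δt = 1.
p: 0.47900 → 0.44474  (Δp = -0.03426)
p: 0.44474 → 0.42080  (Δp = -0.02393)
p: 0.42080 → 0.40336  (Δp = -0.01744)
p: 0.40336 → 0.39028  (Δp = -0.01308)

0.390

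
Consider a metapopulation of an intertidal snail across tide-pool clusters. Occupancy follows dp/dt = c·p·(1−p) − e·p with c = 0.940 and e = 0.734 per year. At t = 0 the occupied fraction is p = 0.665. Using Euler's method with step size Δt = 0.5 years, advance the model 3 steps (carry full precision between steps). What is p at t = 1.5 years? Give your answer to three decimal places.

0.401

Update rule: p ← p + [c·p·(1−p) − e·p]·Δt with Δt = 0.5.
t = 0.5: p = 0.66500 + (-0.13935) = 0.52565
t = 1: p = 0.52565 + (-0.07572) = 0.44993
t = 1.5: p = 0.44993 + (-0.04880) = 0.40113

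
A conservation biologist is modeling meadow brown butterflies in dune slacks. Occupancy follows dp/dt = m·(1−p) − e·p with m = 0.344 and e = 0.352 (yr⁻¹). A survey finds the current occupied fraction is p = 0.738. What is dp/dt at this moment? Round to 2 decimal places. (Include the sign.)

Colonization term: m·(1−p) = 0.344×0.2620 = 0.09013.
Extinction term: e·p = 0.25978.
dp/dt = 0.09013 − 0.25978 = -0.16965.

-0.17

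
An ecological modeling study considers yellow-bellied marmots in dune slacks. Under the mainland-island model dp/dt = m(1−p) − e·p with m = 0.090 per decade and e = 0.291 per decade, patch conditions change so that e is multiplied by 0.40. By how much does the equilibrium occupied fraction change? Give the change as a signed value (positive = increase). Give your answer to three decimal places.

0.200

Before: p* = 0.090/(0.090+0.291) = 0.2362.
After: m = 0.09, e = 0.1164; p* = 0.09/0.2064 = 0.4360.
Δp* = 0.4360 − 0.2362 = +0.1998.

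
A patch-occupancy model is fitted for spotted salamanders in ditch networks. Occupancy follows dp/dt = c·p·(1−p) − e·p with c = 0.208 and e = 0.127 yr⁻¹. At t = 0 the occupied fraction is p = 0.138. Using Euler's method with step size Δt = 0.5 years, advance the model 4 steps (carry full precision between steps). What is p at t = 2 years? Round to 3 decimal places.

Update rule: p ← p + [c·p·(1−p) − e·p]·Δt with Δt = 0.5.
p: 0.13800 → 0.14161  (Δp = +0.00361)
p: 0.14161 → 0.14526  (Δp = +0.00365)
p: 0.14526 → 0.14895  (Δp = +0.00369)
p: 0.14895 → 0.15267  (Δp = +0.00373)

0.153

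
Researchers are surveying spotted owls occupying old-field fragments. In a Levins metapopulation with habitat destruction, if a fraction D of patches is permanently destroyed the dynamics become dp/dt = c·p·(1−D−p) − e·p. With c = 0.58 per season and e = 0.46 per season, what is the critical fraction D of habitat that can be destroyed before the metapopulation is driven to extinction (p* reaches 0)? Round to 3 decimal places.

0.207

The nontrivial equilibrium is p* = (1−D) − e/c; extinction occurs when this hits zero.
So D_crit = 1 − e/c = 1 − 0.46/0.58 = 1 − 0.7931 = 0.2069.
This equals the undisturbed p*, a classic result of Lande's extension.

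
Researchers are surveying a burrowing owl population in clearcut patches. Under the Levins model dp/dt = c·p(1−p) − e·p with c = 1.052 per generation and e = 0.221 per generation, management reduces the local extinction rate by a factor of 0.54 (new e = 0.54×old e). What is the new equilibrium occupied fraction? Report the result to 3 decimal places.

Before: p* = 1 − 0.221/1.052 = 0.7899.
After the change, c = 1.052, e = 0.11934, so p* = 1 − 0.11934/1.052 = 0.8866.

0.887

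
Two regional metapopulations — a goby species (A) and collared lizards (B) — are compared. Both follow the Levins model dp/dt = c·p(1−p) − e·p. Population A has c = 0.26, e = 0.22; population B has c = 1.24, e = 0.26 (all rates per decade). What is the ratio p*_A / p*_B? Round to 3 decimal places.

0.195

A: p*_A = 1 − 0.22/0.26 = 0.1538.
B: p*_B = 1 − 0.26/1.24 = 0.7903.
p*_A / p*_B = 0.1538/0.7903 = 0.1947.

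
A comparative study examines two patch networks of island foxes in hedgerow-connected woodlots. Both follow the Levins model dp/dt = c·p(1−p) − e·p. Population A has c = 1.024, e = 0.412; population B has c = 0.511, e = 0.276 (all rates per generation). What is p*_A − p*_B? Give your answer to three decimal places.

0.138

A: p*_A = 1 − 0.412/1.024 = 0.5977.
B: p*_B = 1 − 0.276/0.511 = 0.4599.
p*_A − p*_B = 0.5977 − 0.4599 = 0.1378.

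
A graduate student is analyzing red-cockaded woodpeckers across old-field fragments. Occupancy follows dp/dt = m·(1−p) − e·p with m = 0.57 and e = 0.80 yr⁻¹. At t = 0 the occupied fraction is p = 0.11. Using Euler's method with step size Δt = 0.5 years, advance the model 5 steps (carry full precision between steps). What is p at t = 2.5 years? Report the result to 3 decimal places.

Update rule: p ← p + [m·(1−p) − e·p]·Δt with Δt = 0.5.
  1  |  dp/dt·Δt = +0.209650  |  p_1 = 0.319650
  2  |  dp/dt·Δt = +0.066040  |  p_2 = 0.385690
  3  |  dp/dt·Δt = +0.020803  |  p_3 = 0.406492
  4  |  dp/dt·Δt = +0.006553  |  p_4 = 0.413045
  5  |  dp/dt·Δt = +0.002064  |  p_5 = 0.415109

0.415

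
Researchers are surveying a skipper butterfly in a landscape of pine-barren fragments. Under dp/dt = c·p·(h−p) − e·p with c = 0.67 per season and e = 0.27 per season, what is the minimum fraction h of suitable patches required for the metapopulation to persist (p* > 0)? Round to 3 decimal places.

p* = h − e/c is positive only when h > e/c.
h_min = e/c = 0.27/0.67 = 0.4030.

0.403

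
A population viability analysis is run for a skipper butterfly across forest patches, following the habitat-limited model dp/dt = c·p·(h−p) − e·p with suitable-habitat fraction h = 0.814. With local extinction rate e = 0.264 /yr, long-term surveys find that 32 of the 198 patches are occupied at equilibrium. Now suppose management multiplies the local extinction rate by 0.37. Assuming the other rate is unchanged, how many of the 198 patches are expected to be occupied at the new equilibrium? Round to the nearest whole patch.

113

Observed p* = 32/198 = 0.16162.
Balance c(h−p*) = e gives c = e/(0.814 − 0.16162) = 0.264/0.65238 = 0.40467.
New p* = 0.814 − e/c = 0.814 − 0.09768/0.40467 = 0.57262.
Expected occupied = 198 × 0.57262 = 113.38 ≈ 113.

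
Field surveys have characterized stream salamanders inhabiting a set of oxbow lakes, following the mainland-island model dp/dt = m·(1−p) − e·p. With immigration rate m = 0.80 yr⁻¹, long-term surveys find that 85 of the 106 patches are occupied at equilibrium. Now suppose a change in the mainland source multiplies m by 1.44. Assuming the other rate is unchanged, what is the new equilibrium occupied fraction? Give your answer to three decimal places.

Observed p* = 85/106 = 0.80189.
Balance m(1−p*) = e·p* gives e = m(1−p*)/p* = 0.80×0.19811/0.80189 = 0.19764.
New p* = m/(m+e) = 1.15200/(1.15200+0.19764) = 0.85356.

0.854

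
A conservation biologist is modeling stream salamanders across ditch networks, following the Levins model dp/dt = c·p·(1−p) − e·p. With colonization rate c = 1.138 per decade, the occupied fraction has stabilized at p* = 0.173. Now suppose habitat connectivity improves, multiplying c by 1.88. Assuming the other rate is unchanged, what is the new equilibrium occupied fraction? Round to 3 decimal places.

Balance c(1−p*) = e gives e = 1.138×(1 − 0.17300) = 0.94113.
New p* = 1 − e/c = 1 − 0.94113/2.13944 = 0.56010.

0.560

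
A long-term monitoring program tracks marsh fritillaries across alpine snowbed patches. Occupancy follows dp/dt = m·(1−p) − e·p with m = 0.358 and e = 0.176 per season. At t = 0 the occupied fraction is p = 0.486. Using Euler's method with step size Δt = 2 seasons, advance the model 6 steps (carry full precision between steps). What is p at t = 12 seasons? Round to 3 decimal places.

0.670

Update rule: p ← p + [m·(1−p) − e·p]·Δt with Δt = 2.
p: 0.48600 → 0.68295  (Δp = +0.19695)
p: 0.68295 → 0.66956  (Δp = -0.01339)
p: 0.66956 → 0.67047  (Δp = +0.00091)
p: 0.67047 → 0.67041  (Δp = -0.00006)
p: 0.67041 → 0.67041  (Δp = +0.00000)
p: 0.67041 → 0.67041  (Δp = -0.00000)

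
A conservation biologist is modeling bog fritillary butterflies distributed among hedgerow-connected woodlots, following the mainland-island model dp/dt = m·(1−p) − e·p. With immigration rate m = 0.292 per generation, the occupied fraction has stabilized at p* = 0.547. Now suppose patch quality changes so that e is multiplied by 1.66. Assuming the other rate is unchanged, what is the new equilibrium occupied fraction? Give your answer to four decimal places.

0.4211

Balance m(1−p*) = e·p* gives e = m(1−p*)/p* = 0.292×0.45300/0.54700 = 0.24182.
New p* = m/(m+e) = 0.29200/(0.29200+0.40142) = 0.42110.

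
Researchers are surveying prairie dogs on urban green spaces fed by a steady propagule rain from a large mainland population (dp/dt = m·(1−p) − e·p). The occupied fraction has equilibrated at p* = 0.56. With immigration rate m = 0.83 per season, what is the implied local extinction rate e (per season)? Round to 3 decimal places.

At equilibrium m(1−p*) = e·p*, so e = m(1−p*)/p*.
e = 0.83 × 0.4400 / 0.56 = 0.6521.

0.652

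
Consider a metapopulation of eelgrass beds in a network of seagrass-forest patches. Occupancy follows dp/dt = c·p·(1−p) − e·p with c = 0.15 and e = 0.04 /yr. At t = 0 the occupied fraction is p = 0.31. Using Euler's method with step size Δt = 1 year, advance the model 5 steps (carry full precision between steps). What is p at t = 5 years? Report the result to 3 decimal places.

Update rule: p ← p + [c·p·(1−p) − e·p]·Δt with Δt = 1.
t = 1: p = 0.31000 + (+0.01968) = 0.32969
t = 2: p = 0.32969 + (+0.01996) = 0.34965
t = 3: p = 0.34965 + (+0.02012) = 0.36977
t = 4: p = 0.36977 + (+0.02017) = 0.38993
t = 5: p = 0.38993 + (+0.02009) = 0.41002

0.410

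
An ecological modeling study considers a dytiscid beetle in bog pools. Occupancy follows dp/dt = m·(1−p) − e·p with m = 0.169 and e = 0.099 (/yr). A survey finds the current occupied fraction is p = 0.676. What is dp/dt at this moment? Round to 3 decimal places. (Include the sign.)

Colonization term: m·(1−p) = 0.169×0.3240 = 0.05476.
Extinction term: e·p = 0.06692.
dp/dt = 0.05476 − 0.06692 = -0.01217.

-0.012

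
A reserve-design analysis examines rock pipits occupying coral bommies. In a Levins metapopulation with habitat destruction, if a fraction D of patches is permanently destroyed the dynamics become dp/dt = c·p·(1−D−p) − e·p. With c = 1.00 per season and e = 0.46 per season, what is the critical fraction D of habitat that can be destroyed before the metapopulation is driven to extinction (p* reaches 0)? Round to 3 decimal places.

0.540

The nontrivial equilibrium is p* = (1−D) − e/c; extinction occurs when this hits zero.
So D_crit = 1 − e/c = 1 − 0.46/1.00 = 1 − 0.4600 = 0.5400.
Note this equals the original equilibrium occupancy — the Levins extinction-debt result.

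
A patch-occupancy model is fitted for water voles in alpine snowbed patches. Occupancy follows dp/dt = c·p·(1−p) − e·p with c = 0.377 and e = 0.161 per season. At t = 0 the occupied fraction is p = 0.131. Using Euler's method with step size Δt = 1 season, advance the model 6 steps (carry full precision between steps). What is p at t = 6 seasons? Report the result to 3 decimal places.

0.292

Update rule: p ← p + [c·p·(1−p) − e·p]·Δt with Δt = 1.
p: 0.13100 → 0.15283  (Δp = +0.02183)
p: 0.15283 → 0.17703  (Δp = +0.02421)
p: 0.17703 → 0.20346  (Δp = +0.02642)
p: 0.20346 → 0.23180  (Δp = +0.02834)
p: 0.23180 → 0.26161  (Δp = +0.02981)
p: 0.26161 → 0.29231  (Δp = +0.03071)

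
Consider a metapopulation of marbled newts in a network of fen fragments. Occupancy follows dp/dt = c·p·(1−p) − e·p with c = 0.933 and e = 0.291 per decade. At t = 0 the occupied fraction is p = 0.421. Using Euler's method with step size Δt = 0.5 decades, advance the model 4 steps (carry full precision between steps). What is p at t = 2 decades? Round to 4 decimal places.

Update rule: p ← p + [c·p·(1−p) − e·p]·Δt with Δt = 0.5.
t = 0.5: p = 0.42100 + (+0.05246) = 0.47346
t = 1: p = 0.47346 + (+0.04741) = 0.52087
t = 1.5: p = 0.52087 + (+0.04064) = 0.56150
t = 2: p = 0.56150 + (+0.03316) = 0.59466

0.5947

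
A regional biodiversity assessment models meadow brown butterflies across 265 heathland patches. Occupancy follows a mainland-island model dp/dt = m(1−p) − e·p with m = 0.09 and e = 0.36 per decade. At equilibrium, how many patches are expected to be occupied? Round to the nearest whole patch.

p* = m/(m+e) = 0.09/0.4500 = 0.2000.
Expected occupied patches = N × p* = 265 × 0.2000 = 53.00 ≈ 53.

53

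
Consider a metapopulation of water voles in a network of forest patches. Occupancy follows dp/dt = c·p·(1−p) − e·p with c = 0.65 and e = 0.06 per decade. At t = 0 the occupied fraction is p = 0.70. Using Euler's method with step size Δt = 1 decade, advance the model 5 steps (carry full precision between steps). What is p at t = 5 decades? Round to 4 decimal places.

Update rule: p ← p + [c·p·(1−p) − e·p]·Δt with Δt = 1.
t = 1: p = 0.70000 + (+0.09450) = 0.79450
t = 2: p = 0.79450 + (+0.05846) = 0.85296
t = 3: p = 0.85296 + (+0.03035) = 0.88330
t = 4: p = 0.88330 + (+0.01400) = 0.89731
t = 5: p = 0.89731 + (+0.00606) = 0.90336

0.9034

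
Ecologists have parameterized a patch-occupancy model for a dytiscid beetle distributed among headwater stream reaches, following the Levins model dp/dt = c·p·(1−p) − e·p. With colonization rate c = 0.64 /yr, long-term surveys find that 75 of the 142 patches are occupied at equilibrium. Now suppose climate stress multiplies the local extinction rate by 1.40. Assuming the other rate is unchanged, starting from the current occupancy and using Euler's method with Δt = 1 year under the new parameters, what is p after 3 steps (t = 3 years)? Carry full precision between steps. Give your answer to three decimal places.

Observed p* = 75/142 = 0.52817.
Balance c(1−p*) = e gives e = 0.64×(1 − 0.52817) = 0.30197.
Starting from p₀ = 0.52817; update p ← p + (dp/dt)·Δt with the new parameters.
  1  |  dp/dt·Δt = -0.063797  |  p_1 = 0.464372
  2  |  dp/dt·Δt = -0.037131  |  p_2 = 0.427242
  3  |  dp/dt·Δt = -0.024009  |  p_3 = 0.403233

0.403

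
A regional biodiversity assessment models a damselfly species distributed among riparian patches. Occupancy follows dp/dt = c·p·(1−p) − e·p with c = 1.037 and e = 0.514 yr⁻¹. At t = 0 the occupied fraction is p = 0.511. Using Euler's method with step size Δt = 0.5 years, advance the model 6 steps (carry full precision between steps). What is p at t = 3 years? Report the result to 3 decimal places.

0.505

Update rule: p ← p + [c·p·(1−p) − e·p]·Δt with Δt = 0.5.
p: 0.51100 → 0.50924  (Δp = -0.00176)
p: 0.50924 → 0.50794  (Δp = -0.00129)
p: 0.50794 → 0.50699  (Δp = -0.00095)
p: 0.50699 → 0.50630  (Δp = -0.00070)
p: 0.50630 → 0.50578  (Δp = -0.00051)
p: 0.50578 → 0.50540  (Δp = -0.00038)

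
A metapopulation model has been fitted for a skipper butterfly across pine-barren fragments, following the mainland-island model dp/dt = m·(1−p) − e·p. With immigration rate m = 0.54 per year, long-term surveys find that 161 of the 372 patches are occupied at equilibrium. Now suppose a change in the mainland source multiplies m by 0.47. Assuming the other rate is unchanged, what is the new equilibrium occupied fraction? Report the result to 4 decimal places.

0.2640

Observed p* = 161/372 = 0.43280.
Balance m(1−p*) = e·p* gives e = m(1−p*)/p* = 0.54×0.56720/0.43280 = 0.70769.
New p* = m/(m+e) = 0.25380/(0.25380+0.70769) = 0.26397.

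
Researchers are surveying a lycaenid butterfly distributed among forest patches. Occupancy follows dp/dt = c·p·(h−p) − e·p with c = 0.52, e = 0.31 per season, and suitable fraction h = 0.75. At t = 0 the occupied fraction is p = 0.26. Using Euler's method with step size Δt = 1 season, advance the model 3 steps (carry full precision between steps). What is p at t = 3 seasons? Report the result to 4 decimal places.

Update rule: p ← p + [c·p·(h−p) − e·p]·Δt with Δt = 1.
step 1: Δp = -0.01435, p = 0.24565
step 2: Δp = -0.01173, p = 0.23392
step 3: Δp = -0.00974, p = 0.22418

0.2242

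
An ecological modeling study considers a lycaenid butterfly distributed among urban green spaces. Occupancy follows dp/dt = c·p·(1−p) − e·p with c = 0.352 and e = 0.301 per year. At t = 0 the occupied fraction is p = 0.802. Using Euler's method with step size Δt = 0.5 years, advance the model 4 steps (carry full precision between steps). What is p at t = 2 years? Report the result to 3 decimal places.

0.538

Update rule: p ← p + [c·p·(1−p) − e·p]·Δt with Δt = 0.5.
t = 0.5: p = 0.80200 + (-0.09275) = 0.70925
t = 1: p = 0.70925 + (-0.07045) = 0.63880
t = 1.5: p = 0.63880 + (-0.05553) = 0.58327
t = 2: p = 0.58327 + (-0.04500) = 0.53827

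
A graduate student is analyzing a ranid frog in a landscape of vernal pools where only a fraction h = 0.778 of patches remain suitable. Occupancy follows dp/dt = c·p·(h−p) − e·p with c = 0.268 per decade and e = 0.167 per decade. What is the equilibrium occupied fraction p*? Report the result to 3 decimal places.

0.155

Setting dp/dt = 0 and dividing by p* gives c·(h−p*) = e.
So p* = h − e/c = 0.778 − 0.167/0.268 = 0.778 − 0.6231 = 0.1549.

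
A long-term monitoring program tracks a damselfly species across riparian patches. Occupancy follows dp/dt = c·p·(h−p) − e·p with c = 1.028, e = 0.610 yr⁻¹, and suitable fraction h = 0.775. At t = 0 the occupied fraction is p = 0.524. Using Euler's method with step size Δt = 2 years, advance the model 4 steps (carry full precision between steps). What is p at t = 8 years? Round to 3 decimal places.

0.174

Update rule: p ← p + [c·p·(h−p) − e·p]·Δt with Δt = 2.
step 1: Δp = -0.36887, p = 0.15513
step 2: Δp = +0.00845, p = 0.16358
step 3: Δp = +0.00607, p = 0.16965
step 4: Δp = +0.00417, p = 0.17382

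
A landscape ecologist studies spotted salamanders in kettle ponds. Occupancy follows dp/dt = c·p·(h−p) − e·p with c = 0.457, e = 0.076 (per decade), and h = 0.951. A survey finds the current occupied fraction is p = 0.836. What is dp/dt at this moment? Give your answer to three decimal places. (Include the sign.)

-0.020

Colonization term: c·p·(h−p) = 0.457×0.836×0.1150 = 0.04394.
Extinction term: e·p = 0.06354.
dp/dt = 0.04394 − 0.06354 = -0.01960.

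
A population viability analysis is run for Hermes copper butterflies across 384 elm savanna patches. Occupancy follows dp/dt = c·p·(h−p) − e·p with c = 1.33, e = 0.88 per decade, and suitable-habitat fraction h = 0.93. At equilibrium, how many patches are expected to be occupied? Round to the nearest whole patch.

103

p* = h − e/c = 0.93 − 0.6617 = 0.2683.
Expected occupied patches = N × p* = 384 × 0.2683 = 103.04 ≈ 103.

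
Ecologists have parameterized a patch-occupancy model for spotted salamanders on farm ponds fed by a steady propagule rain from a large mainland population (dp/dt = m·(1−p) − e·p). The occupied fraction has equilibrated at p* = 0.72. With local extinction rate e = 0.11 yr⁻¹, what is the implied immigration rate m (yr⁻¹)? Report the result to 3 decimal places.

At equilibrium m(1−p*) = e·p*, so m = e·p*/(1−p*).
m = 0.11 × 0.72 / 0.2800 = 0.0792/0.2800 = 0.2829.

0.283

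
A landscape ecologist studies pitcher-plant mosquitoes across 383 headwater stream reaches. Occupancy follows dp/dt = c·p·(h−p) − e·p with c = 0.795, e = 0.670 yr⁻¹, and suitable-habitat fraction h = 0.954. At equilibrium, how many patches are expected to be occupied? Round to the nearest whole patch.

43

p* = h − e/c = 0.954 − 0.8428 = 0.1112.
Expected occupied patches = N × p* = 383 × 0.1112 = 42.60 ≈ 43.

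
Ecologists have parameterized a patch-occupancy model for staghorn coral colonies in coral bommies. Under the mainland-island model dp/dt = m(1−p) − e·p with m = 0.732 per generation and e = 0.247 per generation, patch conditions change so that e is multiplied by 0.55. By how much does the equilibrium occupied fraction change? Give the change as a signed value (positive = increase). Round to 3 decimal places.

Before: p* = 0.732/(0.732+0.247) = 0.7477.
After: m = 0.732, e = 0.13585; p* = 0.732/0.8679 = 0.8435.
Δp* = 0.8435 − 0.7477 = +0.0958.

0.096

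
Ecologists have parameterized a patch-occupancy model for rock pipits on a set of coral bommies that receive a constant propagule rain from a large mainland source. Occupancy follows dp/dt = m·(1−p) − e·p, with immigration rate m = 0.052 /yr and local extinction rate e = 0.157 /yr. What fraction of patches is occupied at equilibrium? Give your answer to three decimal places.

0.249

Setting dp/dt = 0: m − m·p* = e·p*, so m = (m+e)·p*.
p* = m/(m+e) = 0.052/(0.052+0.157) = 0.052/0.2090 = 0.2488.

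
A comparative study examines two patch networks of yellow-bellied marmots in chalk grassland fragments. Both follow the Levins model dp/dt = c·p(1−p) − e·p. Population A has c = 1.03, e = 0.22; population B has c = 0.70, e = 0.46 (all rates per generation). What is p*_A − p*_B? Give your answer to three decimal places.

A: p*_A = 1 − 0.22/1.03 = 0.7864.
B: p*_B = 1 − 0.46/0.70 = 0.3429.
p*_A − p*_B = 0.7864 − 0.3429 = 0.4436.

0.444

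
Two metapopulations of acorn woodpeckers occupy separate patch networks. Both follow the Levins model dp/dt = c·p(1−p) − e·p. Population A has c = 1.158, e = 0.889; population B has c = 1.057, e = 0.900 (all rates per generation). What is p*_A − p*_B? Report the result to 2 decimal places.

A: p*_A = 1 − 0.889/1.158 = 0.2323.
B: p*_B = 1 − 0.900/1.057 = 0.1485.
p*_A − p*_B = 0.2323 − 0.1485 = 0.0838.

0.08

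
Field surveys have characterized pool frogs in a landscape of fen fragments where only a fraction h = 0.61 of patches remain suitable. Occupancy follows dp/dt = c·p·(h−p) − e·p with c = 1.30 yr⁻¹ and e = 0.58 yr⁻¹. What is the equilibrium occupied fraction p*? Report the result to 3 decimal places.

0.164

Setting dp/dt = 0 and dividing by p* gives c·(h−p*) = e.
So p* = h − e/c = 0.61 − 0.58/1.30 = 0.61 − 0.4462 = 0.1638.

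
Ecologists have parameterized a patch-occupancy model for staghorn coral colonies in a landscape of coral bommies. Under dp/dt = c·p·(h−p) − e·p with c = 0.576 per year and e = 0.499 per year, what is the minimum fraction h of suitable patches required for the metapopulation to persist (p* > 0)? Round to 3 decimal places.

p* = h − e/c is positive only when h > e/c.
h_min = e/c = 0.499/0.576 = 0.8663.

0.866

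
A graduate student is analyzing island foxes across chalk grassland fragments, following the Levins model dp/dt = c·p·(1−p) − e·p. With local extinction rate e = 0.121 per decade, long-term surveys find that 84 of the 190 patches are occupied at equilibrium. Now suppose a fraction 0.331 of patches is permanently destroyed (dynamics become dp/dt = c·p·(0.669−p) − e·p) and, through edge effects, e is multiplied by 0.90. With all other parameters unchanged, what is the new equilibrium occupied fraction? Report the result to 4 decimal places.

Observed p* = 84/190 = 0.44211.
Balance c(1−p*) = e gives c = e/(1 − 0.44211) = 0.121/0.55789 = 0.21689.
New p* = 0.669 − e/c = 0.669 − 0.10890/0.21689 = 0.16690.

0.1669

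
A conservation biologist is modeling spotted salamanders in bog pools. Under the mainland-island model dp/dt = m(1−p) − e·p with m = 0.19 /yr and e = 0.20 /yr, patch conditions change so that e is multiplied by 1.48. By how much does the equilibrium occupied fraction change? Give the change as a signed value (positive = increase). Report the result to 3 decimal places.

-0.096

Before: p* = 0.19/(0.19+0.20) = 0.4872.
After: m = 0.19, e = 0.296; p* = 0.19/0.4860 = 0.3909.
Δp* = 0.3909 − 0.4872 = -0.0962.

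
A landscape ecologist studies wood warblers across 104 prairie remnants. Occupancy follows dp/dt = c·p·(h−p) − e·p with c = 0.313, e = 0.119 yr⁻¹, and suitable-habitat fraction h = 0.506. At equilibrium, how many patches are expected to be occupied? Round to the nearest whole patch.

p* = h − e/c = 0.506 − 0.3802 = 0.1258.
Expected occupied patches = N × p* = 104 × 0.1258 = 13.08 ≈ 13.

13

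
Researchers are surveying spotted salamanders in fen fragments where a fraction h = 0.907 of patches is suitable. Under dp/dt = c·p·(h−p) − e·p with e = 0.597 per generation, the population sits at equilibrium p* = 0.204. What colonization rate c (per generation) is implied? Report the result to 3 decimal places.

0.849

At equilibrium c(h−p*) = e, so c = e/(h−p*).
c = 0.597/(0.907 − 0.204) = 0.597/0.7030 = 0.8492.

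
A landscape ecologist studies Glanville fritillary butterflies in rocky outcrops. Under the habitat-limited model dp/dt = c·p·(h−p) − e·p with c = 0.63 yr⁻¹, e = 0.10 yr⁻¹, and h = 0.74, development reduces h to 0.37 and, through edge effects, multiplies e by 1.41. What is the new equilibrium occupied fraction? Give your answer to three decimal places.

0.146

Before: p* = h − e/c = 0.74 − 0.10/0.63 = 0.74 − 0.1587 = 0.5813.
After: c = 0.63, e = 0.141, h = 0.37; p* = 0.37 − 0.141/0.63 = 0.1462.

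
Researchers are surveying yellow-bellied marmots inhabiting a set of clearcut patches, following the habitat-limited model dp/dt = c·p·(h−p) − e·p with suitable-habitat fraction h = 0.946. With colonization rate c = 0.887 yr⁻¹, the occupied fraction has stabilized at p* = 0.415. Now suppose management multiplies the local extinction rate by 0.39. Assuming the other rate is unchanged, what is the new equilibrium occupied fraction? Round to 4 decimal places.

Balance c(h−p*) = e gives e = 0.887×(0.946 − 0.41500) = 0.47100.
New p* = 0.946 − e/c = 0.946 − 0.18369/0.88700 = 0.73891.

0.7389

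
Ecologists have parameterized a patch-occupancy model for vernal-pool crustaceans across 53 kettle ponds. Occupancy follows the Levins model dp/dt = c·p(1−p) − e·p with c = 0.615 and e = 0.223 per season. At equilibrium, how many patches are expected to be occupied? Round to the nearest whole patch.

p* = 1 − e/c = 1 − 0.223/0.615 = 0.6374.
Expected occupied patches = N × p* = 53 × 0.6374 = 33.78 ≈ 34.

34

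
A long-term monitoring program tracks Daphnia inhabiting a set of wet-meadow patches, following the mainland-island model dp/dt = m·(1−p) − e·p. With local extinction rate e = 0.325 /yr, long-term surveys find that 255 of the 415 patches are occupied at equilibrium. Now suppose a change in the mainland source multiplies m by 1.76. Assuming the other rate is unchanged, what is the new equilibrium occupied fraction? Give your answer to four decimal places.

Observed p* = 255/415 = 0.61446.
Balance m(1−p*) = e·p* gives m = e·p*/(1−p*) = 0.325×0.61446/0.38554 = 0.51797.
New p* = m/(m+e) = 0.91163/(0.91163+0.32500) = 0.73719.

0.7372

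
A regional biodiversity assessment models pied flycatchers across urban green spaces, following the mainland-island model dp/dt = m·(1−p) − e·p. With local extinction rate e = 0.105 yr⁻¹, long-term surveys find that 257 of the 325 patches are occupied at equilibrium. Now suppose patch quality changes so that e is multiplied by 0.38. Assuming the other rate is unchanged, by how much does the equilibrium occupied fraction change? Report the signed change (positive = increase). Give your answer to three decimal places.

Observed p* = 257/325 = 0.79077.
Balance m(1−p*) = e·p* gives m = e·p*/(1−p*) = 0.105×0.79077/0.20923 = 0.39684.
New p* = m/(m+e) = 0.39684/(0.39684+0.03990) = 0.90864.
Δp* = 0.90864 − 0.79077 = +0.11787.

0.118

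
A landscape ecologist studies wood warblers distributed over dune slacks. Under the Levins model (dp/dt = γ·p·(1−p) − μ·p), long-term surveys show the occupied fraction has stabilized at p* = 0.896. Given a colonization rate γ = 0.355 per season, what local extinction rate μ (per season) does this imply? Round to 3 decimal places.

At equilibrium γ(1−p*) = μ.
μ = 0.355 × (1 − 0.896) = 0.355 × 0.1040 = 0.0369.

0.037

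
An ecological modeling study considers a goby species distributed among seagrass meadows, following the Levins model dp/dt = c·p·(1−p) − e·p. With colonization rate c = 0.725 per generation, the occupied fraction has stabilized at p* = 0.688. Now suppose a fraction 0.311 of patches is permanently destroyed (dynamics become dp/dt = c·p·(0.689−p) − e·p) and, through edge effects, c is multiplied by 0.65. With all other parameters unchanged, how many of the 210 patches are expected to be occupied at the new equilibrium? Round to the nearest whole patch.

44

Balance c(1−p*) = e gives e = 0.725×(1 − 0.68800) = 0.22620.
New p* = 0.689 − e/c = 0.689 − 0.22620/0.47125 = 0.20900.
Expected occupied = 210 × 0.20900 = 43.89 ≈ 44.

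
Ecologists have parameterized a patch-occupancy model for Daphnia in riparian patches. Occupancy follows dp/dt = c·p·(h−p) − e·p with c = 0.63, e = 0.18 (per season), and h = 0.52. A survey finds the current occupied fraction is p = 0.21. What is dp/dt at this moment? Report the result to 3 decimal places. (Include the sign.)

0.003

Colonization term: c·p·(h−p) = 0.63×0.21×0.3100 = 0.04101.
Extinction term: e·p = 0.03780.
dp/dt = 0.04101 − 0.03780 = 0.00321.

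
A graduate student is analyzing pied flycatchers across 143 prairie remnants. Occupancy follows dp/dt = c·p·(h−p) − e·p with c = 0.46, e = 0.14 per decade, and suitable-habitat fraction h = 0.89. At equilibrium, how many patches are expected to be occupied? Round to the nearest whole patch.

p* = h − e/c = 0.89 − 0.3043 = 0.5857.
Expected occupied patches = N × p* = 143 × 0.5857 = 83.75 ≈ 84.

84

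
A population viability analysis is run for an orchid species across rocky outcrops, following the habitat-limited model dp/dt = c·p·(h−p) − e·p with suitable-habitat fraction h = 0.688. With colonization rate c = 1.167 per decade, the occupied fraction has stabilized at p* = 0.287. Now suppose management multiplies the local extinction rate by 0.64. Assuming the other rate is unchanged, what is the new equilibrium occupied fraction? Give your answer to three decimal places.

0.431

Balance c(h−p*) = e gives e = 1.167×(0.688 − 0.28700) = 0.46797.
New p* = 0.688 − e/c = 0.688 − 0.29950/1.16700 = 0.43136.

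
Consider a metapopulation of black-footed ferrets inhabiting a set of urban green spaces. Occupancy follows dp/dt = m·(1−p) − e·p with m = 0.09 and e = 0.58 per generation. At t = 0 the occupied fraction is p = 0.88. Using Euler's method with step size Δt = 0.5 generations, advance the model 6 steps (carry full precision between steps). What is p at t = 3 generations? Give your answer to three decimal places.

0.199

Update rule: p ← p + [m·(1−p) − e·p]·Δt with Δt = 0.5.
  1  |  dp/dt·Δt = -0.249800  |  p_1 = 0.630200
  2  |  dp/dt·Δt = -0.166117  |  p_2 = 0.464083
  3  |  dp/dt·Δt = -0.110468  |  p_3 = 0.353615
  4  |  dp/dt·Δt = -0.073461  |  p_4 = 0.280154
  5  |  dp/dt·Δt = -0.048852  |  p_5 = 0.231302
  6  |  dp/dt·Δt = -0.032486  |  p_6 = 0.198816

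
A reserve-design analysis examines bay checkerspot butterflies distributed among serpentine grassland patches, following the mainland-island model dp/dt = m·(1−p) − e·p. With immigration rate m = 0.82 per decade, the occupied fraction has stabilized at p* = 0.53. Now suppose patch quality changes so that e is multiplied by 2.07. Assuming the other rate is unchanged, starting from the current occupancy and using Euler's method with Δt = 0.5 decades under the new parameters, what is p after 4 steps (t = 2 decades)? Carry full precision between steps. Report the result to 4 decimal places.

Balance m(1−p*) = e·p* gives e = m(1−p*)/p* = 0.82×0.47000/0.53000 = 0.72717.
Starting from p₀ = 0.53000; update p ← p + (dp/dt)·Δt with the new parameters.
t = 0.5: p = 0.53000 + (-0.20619) = 0.32381
t = 1: p = 0.32381 + (+0.03353) = 0.35734
t = 1.5: p = 0.35734 + (-0.00545) = 0.35189
t = 2: p = 0.35189 + (+0.00089) = 0.35278

0.3528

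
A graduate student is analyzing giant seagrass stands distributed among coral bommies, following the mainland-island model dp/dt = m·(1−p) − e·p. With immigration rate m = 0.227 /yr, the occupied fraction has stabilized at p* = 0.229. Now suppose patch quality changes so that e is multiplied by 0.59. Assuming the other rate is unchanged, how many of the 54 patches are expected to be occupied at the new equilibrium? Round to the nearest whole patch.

18

Balance m(1−p*) = e·p* gives e = m(1−p*)/p* = 0.227×0.77100/0.22900 = 0.76427.
New p* = m/(m+e) = 0.22700/(0.22700+0.45092) = 0.33485.
Expected occupied = 54 × 0.33485 = 18.08 ≈ 18.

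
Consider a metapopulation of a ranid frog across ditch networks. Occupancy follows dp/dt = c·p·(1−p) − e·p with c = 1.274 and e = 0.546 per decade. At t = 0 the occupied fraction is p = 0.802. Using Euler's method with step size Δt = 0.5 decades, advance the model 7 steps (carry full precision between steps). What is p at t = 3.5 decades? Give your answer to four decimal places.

0.5771

Update rule: p ← p + [c·p·(1−p) − e·p]·Δt with Δt = 0.5.
t = 0.5: p = 0.80200 + (-0.11779) = 0.68421
t = 1: p = 0.68421 + (-0.04915) = 0.63505
t = 1.5: p = 0.63505 + (-0.02574) = 0.60932
t = 2: p = 0.60932 + (-0.01471) = 0.59461
t = 2.5: p = 0.59461 + (-0.00878) = 0.58583
t = 3: p = 0.58583 + (-0.00537) = 0.58046
t = 3.5: p = 0.58046 + (-0.00334) = 0.57712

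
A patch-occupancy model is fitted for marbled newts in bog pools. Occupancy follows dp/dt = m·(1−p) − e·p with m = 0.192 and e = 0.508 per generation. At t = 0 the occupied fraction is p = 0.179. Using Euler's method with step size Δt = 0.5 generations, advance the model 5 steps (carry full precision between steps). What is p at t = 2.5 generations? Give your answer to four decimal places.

Update rule: p ← p + [m·(1−p) − e·p]·Δt with Δt = 0.5.
step 1: Δp = +0.03335, p = 0.21235
step 2: Δp = +0.02168, p = 0.23403
step 3: Δp = +0.01409, p = 0.24812
step 4: Δp = +0.00916, p = 0.25728
step 5: Δp = +0.00595, p = 0.26323

0.2632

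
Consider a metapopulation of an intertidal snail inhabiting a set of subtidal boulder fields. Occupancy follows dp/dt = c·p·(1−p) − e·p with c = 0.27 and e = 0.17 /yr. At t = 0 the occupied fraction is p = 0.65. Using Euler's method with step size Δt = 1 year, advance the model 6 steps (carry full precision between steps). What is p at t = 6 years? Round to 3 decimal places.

0.475

Update rule: p ← p + [c·p·(1−p) − e·p]·Δt with Δt = 1.
p: 0.65000 → 0.60093  (Δp = -0.04908)
p: 0.60093 → 0.56352  (Δp = -0.03741)
p: 0.56352 → 0.53413  (Δp = -0.02939)
p: 0.53413 → 0.51051  (Δp = -0.02362)
p: 0.51051 → 0.49120  (Δp = -0.01932)
p: 0.49120 → 0.47517  (Δp = -0.01602)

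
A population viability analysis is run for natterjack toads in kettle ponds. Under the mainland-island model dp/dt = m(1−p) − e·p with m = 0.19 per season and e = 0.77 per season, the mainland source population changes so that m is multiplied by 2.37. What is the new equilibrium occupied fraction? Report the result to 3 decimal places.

0.369

Before: p* = 0.19/(0.19+0.77) = 0.1979.
After: m = 0.4503, e = 0.77; p* = 0.4503/1.2203 = 0.3690.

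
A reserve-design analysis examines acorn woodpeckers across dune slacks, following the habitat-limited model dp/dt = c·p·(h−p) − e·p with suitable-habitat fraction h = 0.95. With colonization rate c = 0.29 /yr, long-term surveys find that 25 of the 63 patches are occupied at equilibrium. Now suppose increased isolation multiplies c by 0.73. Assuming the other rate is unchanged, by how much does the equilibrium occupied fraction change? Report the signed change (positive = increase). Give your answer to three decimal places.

Observed p* = 25/63 = 0.39683.
Balance c(h−p*) = e gives e = 0.29×(0.95 − 0.39683) = 0.16042.
New p* = 0.95 − e/c = 0.95 − 0.16042/0.21170 = 0.19223.
Δp* = 0.19223 − 0.39683 = -0.20460.

-0.205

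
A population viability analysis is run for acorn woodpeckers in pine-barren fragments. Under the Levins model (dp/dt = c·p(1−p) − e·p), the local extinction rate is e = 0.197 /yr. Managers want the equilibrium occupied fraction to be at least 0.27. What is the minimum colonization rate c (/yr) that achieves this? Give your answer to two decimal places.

p* = 1 − e/c ≥ 0.27 requires e/c ≤ 0.7300, i.e. c ≥ e/0.7300.
c_min = 0.197/0.7300 = 0.2699.

0.27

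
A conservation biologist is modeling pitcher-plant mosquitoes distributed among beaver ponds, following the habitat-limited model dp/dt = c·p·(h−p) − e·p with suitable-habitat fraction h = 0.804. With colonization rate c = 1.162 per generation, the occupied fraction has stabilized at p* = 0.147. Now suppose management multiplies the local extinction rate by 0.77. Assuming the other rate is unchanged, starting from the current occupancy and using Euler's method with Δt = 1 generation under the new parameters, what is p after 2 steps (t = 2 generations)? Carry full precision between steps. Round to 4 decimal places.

0.1980

Balance c(h−p*) = e gives e = 1.162×(0.804 − 0.14700) = 0.76343.
Starting from p₀ = 0.14700; update p ← p + (dp/dt)·Δt with the new parameters.
t = 1: p = 0.14700 + (+0.02581) = 0.17281
t = 2: p = 0.17281 + (+0.02516) = 0.19797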